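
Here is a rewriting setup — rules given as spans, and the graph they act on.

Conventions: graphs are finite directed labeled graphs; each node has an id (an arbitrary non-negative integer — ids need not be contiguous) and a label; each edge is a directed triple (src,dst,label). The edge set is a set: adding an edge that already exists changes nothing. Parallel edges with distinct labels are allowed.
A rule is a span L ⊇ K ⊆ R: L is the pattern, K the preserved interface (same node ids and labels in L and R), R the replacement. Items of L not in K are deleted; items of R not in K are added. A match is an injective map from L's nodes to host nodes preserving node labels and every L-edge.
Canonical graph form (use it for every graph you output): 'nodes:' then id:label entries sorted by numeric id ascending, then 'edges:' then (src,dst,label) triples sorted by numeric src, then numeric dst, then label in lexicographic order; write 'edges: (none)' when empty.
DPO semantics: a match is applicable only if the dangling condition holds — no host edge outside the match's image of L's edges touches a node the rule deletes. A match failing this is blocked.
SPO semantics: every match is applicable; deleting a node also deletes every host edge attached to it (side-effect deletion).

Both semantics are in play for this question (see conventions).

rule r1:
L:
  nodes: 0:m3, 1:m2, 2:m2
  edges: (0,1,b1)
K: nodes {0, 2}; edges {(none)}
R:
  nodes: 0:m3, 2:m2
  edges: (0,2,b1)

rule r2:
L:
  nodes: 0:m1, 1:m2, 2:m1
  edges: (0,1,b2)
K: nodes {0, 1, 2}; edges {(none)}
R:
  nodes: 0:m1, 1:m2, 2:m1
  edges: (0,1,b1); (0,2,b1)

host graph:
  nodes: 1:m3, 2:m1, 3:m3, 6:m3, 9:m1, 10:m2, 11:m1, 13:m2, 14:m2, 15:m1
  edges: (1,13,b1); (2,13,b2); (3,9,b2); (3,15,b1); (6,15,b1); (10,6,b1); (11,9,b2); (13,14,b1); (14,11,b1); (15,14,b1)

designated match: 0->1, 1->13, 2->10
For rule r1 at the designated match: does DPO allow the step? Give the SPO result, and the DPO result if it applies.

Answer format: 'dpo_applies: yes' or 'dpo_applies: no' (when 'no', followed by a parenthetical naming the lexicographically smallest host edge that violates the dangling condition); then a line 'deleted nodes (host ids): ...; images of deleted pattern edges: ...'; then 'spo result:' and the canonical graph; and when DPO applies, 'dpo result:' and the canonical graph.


dpo_applies: no
(the rule deletes node 13, which keeps host edge (2,13,b2) outside the match image — the dangling condition fails, DPO blocks; SPO proceeds and side-deletes such edges)
deleted nodes (host ids): 13; images of deleted pattern edges: (1,13,b1)
spo result:
nodes: 1:m3, 2:m1, 3:m3, 6:m3, 9:m1, 10:m2, 11:m1, 14:m2, 15:m1
edges: (1,10,b1); (3,9,b2); (3,15,b1); (6,15,b1); (10,6,b1); (11,9,b2); (14,11,b1); (15,14,b1)


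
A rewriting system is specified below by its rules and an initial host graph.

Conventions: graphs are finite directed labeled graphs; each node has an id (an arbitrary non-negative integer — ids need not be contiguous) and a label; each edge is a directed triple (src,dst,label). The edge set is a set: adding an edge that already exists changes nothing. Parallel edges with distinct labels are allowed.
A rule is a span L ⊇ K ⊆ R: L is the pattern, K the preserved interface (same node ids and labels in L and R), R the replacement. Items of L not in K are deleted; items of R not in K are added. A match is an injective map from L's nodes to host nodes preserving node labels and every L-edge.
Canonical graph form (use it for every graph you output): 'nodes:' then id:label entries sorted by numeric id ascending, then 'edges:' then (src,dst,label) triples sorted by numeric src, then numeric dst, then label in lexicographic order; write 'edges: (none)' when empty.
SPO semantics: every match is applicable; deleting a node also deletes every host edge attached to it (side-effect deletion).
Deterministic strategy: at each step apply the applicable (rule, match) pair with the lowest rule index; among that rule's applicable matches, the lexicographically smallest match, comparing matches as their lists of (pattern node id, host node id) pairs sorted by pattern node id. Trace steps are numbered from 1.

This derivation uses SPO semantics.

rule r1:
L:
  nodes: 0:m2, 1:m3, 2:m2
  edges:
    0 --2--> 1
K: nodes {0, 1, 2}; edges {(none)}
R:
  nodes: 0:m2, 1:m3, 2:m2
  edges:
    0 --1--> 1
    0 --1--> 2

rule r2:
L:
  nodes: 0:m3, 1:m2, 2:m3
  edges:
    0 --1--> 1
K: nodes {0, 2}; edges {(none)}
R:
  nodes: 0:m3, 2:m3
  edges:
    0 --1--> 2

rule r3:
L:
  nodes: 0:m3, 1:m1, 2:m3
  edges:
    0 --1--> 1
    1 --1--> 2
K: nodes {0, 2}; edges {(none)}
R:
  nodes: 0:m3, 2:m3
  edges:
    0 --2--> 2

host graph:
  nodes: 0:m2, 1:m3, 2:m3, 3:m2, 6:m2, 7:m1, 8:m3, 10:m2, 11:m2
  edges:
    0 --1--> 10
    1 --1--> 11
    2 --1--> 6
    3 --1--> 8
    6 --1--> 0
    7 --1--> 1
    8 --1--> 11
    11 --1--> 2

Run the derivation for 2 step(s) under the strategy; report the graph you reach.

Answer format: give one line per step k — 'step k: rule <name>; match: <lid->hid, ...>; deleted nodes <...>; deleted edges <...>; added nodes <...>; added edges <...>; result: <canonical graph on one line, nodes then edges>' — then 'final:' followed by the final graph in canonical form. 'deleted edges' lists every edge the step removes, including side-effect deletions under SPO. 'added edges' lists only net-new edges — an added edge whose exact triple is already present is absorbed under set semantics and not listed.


step 1: rule r2; match: 0->1, 1->11, 2->2; deleted nodes 11; deleted edges (1,11,1); (8,11,1); (11,2,1); added nodes (none); added edges (1,2,1); result: nodes: 0:m2, 1:m3, 2:m3, 3:m2, 6:m2, 7:m1, 8:m3, 10:m2 edges: (0,10,1); (1,2,1); (2,6,1); (3,8,1); (6,0,1); (7,1,1)
step 2: rule r2; match: 0->2, 1->6, 2->1; deleted nodes 6; deleted edges (2,6,1); (6,0,1); added nodes (none); added edges (2,1,1); result: nodes: 0:m2, 1:m3, 2:m3, 3:m2, 7:m1, 8:m3, 10:m2 edges: (0,10,1); (1,2,1); (2,1,1); (3,8,1); (7,1,1)
final:
nodes: 0:m2, 1:m3, 2:m3, 3:m2, 7:m1, 8:m3, 10:m2
edges: (0,10,1); (1,2,1); (2,1,1); (3,8,1); (7,1,1)


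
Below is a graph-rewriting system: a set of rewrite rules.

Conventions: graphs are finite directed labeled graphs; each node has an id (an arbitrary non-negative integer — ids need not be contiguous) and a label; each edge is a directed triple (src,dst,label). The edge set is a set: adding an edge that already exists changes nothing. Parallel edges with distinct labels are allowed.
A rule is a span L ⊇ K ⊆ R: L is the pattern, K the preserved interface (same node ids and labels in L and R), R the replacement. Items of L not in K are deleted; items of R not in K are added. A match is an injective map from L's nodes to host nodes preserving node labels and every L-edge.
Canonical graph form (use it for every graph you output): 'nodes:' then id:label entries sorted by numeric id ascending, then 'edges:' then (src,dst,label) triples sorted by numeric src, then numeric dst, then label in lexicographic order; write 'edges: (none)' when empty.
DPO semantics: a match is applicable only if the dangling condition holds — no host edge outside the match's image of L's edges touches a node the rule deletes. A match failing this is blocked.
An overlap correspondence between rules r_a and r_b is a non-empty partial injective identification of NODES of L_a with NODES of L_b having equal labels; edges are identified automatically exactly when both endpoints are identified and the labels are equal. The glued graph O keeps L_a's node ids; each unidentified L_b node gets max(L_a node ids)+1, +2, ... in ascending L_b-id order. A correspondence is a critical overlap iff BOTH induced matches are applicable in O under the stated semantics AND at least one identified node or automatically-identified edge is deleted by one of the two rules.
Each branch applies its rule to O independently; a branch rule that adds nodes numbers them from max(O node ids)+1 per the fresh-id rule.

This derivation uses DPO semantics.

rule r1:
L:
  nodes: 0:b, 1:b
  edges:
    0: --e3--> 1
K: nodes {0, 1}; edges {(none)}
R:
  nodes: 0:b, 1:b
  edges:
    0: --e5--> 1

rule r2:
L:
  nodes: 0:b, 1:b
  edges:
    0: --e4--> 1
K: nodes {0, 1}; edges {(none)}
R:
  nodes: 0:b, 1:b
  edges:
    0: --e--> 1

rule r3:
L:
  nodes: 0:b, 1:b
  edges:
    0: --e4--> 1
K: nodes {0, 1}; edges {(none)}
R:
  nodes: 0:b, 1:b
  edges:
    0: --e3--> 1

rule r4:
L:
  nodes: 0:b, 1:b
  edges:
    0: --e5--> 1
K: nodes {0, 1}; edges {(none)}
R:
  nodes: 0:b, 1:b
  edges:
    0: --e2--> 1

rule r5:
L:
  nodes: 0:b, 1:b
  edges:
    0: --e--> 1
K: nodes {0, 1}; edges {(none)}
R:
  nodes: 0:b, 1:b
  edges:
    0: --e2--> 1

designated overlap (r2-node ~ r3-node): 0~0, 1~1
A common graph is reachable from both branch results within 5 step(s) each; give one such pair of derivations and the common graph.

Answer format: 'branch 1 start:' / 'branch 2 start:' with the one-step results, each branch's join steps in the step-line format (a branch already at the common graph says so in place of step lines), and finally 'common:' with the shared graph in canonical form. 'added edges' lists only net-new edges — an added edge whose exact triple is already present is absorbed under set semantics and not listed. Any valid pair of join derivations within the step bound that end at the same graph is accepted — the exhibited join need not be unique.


branch 1 start:
nodes: 0:b, 1:b
edges: (0,1,e)
branch 2 start:
nodes: 0:b, 1:b
edges: (0,1,e3)
branch 1 step 1: rule r5; match: 0->0, 1->1; deleted nodes (none); deleted edges (0,1,e); added nodes (none); added edges (0,1,e2); result: nodes: 0:b, 1:b edges: (0,1,e2)
branch 2 step 1: rule r1; match: 0->0, 1->1; deleted nodes (none); deleted edges (0,1,e3); added nodes (none); added edges (0,1,e5); result: nodes: 0:b, 1:b edges: (0,1,e5)
branch 2 step 2: rule r4; match: 0->0, 1->1; deleted nodes (none); deleted edges (0,1,e5); added nodes (none); added edges (0,1,e2); result: nodes: 0:b, 1:b edges: (0,1,e2)
common:
nodes: 0:b, 1:b
edges: (0,1,e2)


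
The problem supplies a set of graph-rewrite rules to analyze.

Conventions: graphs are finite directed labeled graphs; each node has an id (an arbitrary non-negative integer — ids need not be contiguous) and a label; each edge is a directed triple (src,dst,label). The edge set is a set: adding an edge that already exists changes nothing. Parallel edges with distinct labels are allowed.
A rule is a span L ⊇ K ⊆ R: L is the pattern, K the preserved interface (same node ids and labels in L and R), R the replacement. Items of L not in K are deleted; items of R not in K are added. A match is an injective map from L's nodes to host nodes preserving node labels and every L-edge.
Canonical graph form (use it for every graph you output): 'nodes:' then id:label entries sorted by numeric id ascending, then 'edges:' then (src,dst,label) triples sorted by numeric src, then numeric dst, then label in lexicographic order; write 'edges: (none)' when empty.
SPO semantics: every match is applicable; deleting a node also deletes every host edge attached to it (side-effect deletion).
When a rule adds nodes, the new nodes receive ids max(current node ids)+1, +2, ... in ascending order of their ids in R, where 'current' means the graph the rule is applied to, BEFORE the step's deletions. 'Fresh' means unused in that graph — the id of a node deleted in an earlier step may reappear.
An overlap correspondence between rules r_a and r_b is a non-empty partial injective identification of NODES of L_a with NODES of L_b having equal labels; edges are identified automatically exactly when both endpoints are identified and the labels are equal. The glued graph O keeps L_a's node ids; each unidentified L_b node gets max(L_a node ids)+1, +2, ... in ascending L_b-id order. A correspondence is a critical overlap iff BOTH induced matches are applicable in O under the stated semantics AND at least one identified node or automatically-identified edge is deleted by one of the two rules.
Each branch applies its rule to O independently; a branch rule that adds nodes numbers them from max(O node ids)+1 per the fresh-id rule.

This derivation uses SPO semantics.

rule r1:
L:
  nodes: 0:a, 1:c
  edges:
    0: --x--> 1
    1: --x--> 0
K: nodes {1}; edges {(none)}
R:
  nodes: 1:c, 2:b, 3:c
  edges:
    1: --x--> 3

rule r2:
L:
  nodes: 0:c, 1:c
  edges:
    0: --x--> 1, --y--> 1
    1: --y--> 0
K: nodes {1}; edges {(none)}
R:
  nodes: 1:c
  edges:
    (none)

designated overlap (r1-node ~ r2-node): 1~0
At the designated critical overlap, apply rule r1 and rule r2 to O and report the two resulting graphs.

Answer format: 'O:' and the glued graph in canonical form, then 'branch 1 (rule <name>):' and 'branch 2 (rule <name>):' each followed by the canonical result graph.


O:
nodes: 0:a, 1:c, 2:c
edges: (0,1,x); (1,0,x); (1,2,x); (1,2,y); (2,1,y)
branch 1 (rule r1):
nodes: 1:c, 2:c, 3:b, 4:c
edges: (1,2,x); (1,2,y); (1,4,x); (2,1,y)
branch 2 (rule r2):
nodes: 0:a, 2:c
edges: (none)


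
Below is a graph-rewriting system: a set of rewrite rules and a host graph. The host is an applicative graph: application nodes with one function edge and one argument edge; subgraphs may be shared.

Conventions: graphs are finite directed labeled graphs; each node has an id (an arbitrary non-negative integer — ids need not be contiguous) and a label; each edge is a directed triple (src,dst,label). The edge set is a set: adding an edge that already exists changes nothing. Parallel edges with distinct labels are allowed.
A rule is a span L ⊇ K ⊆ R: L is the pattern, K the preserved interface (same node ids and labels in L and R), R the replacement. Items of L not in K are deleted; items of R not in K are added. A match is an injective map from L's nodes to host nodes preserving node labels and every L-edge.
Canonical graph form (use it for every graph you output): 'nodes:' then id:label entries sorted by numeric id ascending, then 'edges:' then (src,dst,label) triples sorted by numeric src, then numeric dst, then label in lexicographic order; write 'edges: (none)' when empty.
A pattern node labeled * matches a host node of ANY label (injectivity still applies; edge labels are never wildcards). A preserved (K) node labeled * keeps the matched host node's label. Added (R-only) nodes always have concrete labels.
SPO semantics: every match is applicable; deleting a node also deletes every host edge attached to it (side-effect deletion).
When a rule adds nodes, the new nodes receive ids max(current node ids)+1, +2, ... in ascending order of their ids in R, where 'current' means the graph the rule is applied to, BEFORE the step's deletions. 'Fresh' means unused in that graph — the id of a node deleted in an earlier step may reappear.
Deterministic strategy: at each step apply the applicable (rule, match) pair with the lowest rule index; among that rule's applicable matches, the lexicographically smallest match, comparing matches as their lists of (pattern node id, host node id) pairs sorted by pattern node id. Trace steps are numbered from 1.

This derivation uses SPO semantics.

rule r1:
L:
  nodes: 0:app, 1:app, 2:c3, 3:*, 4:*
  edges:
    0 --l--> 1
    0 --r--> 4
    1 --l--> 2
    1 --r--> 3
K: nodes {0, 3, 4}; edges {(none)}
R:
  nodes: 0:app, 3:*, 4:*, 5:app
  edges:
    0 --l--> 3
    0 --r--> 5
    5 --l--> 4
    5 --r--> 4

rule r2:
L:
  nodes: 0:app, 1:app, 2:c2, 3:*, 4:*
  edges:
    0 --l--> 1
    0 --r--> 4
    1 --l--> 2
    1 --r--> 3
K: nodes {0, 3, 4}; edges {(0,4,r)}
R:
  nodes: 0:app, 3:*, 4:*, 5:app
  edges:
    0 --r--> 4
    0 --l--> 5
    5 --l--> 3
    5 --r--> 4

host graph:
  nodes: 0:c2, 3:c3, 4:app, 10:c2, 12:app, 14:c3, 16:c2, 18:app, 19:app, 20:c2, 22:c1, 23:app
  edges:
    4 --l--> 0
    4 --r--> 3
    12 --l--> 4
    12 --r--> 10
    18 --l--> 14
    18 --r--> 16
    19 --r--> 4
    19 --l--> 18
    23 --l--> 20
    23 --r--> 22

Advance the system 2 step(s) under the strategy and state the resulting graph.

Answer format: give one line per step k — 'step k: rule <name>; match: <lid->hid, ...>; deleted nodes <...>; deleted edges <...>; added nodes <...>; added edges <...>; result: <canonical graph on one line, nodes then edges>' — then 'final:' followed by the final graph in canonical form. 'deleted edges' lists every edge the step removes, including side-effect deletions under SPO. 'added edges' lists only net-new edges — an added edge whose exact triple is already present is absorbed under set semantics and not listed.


step 1: rule r1; match: 0->19, 1->18, 2->14, 3->16, 4->4; deleted nodes 14, 18; deleted edges (18,14,l); (18,16,r); (19,4,r); (19,18,l); added nodes 24; added edges (19,16,l); (19,24,r); (24,4,l); (24,4,r); result: nodes: 0:c2, 3:c3, 4:app, 10:c2, 12:app, 16:c2, 19:app, 20:c2, 22:c1, 23:app, 24:app edges: (4,0,l); (4,3,r); (12,4,l); (12,10,r); (19,16,l); (19,24,r); (23,20,l); (23,22,r); (24,4,l); (24,4,r)
step 2: rule r2; match: 0->12, 1->4, 2->0, 3->3, 4->10; deleted nodes 0, 4; deleted edges (4,0,l); (4,3,r); (12,4,l); (24,4,l); (24,4,r); added nodes 25; added edges (12,25,l); (25,3,l); (25,10,r); result: nodes: 3:c3, 10:c2, 12:app, 16:c2, 19:app, 20:c2, 22:c1, 23:app, 24:app, 25:app edges: (12,10,r); (12,25,l); (19,16,l); (19,24,r); (23,20,l); (23,22,r); (25,3,l); (25,10,r)
final:
nodes: 3:c3, 10:c2, 12:app, 16:c2, 19:app, 20:c2, 22:c1, 23:app, 24:app, 25:app
edges: (12,10,r); (12,25,l); (19,16,l); (19,24,r); (23,20,l); (23,22,r); (25,3,l); (25,10,r)


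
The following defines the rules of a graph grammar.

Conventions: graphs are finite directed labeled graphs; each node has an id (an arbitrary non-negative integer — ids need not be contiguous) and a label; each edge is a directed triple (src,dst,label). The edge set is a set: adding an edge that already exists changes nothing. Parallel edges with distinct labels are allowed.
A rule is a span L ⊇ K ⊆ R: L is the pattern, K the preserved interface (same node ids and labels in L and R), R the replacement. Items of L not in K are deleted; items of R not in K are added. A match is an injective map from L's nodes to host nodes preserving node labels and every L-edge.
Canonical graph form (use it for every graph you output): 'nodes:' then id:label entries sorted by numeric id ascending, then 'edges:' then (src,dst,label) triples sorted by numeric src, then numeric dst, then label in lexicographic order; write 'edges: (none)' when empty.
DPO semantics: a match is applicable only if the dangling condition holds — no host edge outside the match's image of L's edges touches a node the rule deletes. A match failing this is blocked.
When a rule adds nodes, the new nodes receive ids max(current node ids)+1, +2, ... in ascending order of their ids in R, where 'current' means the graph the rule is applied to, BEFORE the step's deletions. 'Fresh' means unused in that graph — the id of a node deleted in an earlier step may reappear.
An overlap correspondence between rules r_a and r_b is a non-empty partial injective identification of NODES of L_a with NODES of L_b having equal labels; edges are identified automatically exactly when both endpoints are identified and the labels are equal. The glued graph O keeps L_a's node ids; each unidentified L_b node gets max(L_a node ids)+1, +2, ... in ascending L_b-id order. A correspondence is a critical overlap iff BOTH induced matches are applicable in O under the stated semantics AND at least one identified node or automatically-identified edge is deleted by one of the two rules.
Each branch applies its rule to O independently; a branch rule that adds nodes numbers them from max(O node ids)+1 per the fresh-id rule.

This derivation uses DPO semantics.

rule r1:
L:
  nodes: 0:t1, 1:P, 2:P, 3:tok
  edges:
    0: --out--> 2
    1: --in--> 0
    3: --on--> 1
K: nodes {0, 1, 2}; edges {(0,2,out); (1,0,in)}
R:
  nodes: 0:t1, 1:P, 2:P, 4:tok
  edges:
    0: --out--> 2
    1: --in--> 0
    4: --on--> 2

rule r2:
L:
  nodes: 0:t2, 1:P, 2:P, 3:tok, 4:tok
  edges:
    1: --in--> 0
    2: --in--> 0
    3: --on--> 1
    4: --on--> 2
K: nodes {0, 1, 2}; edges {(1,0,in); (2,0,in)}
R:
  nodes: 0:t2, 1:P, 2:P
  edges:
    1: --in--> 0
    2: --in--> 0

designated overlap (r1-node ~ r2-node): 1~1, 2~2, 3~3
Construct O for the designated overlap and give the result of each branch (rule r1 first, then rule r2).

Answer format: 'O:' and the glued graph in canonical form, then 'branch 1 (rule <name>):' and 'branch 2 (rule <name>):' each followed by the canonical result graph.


O:
nodes: 0:t1, 1:P, 2:P, 3:tok, 4:t2, 5:tok
edges: (0,2,out); (1,0,in); (1,4,in); (2,4,in); (3,1,on); (5,2,on)
branch 1 (rule r1):
nodes: 0:t1, 1:P, 2:P, 4:t2, 5:tok, 6:tok
edges: (0,2,out); (1,0,in); (1,4,in); (2,4,in); (5,2,on); (6,2,on)
branch 2 (rule r2):
nodes: 0:t1, 1:P, 2:P, 4:t2
edges: (0,2,out); (1,0,in); (1,4,in); (2,4,in)


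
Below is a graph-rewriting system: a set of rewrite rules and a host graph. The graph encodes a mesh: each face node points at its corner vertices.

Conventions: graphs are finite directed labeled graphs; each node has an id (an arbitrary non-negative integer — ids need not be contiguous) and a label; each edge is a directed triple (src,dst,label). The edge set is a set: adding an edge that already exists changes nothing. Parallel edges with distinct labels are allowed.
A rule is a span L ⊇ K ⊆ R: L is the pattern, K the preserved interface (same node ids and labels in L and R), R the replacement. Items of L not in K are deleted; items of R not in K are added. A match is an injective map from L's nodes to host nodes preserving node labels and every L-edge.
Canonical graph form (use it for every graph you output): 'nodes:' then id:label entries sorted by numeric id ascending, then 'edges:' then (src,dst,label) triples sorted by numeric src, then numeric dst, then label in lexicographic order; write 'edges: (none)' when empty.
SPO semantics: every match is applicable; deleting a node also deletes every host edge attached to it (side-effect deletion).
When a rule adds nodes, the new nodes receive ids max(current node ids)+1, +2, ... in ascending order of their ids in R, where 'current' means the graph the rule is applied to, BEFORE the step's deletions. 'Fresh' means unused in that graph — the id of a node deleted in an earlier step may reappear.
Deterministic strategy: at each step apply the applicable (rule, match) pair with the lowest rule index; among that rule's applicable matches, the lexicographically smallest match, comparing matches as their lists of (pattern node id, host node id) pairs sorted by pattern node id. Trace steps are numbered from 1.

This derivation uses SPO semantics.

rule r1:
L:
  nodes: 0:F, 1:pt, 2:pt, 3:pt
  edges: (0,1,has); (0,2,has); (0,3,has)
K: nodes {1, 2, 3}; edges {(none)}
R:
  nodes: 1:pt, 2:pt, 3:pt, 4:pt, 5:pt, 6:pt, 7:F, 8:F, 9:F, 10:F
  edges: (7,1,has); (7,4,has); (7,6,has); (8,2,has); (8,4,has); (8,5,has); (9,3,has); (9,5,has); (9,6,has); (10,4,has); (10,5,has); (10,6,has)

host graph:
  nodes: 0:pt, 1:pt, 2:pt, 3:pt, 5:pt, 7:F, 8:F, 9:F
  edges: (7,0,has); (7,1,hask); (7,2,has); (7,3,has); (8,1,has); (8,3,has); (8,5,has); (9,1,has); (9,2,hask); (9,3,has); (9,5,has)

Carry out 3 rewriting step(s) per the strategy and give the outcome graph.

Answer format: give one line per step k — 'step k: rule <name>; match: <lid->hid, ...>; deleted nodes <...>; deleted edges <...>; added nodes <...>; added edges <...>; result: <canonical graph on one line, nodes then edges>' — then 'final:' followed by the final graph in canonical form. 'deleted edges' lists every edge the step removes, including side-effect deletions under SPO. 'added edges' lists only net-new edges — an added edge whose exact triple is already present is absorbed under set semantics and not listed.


step 1: rule r1; match: 0->7, 1->0, 2->2, 3->3; deleted nodes 7; deleted edges (7,0,has); (7,1,hask); (7,2,has); (7,3,has); added nodes 10, 11, 12, 13, 14, 15, 16; added edges (13,0,has); (13,10,has); (13,12,has); (14,2,has); (14,10,has); (14,11,has); (15,3,has); (15,11,has); (15,12,has); (16,10,has); (16,11,has); (16,12,has); result: nodes: 0:pt, 1:pt, 2:pt, 3:pt, 5:pt, 8:F, 9:F, 10:pt, 11:pt, 12:pt, 13:F, 14:F, 15:F, 16:F edges: (8,1,has); (8,3,has); (8,5,has); (9,1,has); (9,2,hask); (9,3,has); (9,5,has); (13,0,has); (13,10,has); (13,12,has); (14,2,has); (14,10,has); (14,11,has); (15,3,has); (15,11,has); (15,12,has); (16,10,has); (16,11,has); (16,12,has)
step 2: rule r1; match: 0->8, 1->1, 2->3, 3->5; deleted nodes 8; deleted edges (8,1,has); (8,3,has); (8,5,has); added nodes 17, 18, 19, 20, 21, 22, 23; added edges (20,1,has); (20,17,has); (20,19,has); (21,3,has); (21,17,has); (21,18,has); (22,5,has); (22,18,has); (22,19,has); (23,17,has); (23,18,has); (23,19,has); result: nodes: 0:pt, 1:pt, 2:pt, 3:pt, 5:pt, 9:F, 10:pt, 11:pt, 12:pt, 13:F, 14:F, 15:F, 16:F, 17:pt, 18:pt, 19:pt, 20:F, 21:F, 22:F, 23:F edges: (9,1,has); (9,2,hask); (9,3,has); (9,5,has); (13,0,has); (13,10,has); (13,12,has); (14,2,has); (14,10,has); (14,11,has); (15,3,has); (15,11,has); (15,12,has); (16,10,has); (16,11,has); (16,12,has); (20,1,has); (20,17,has); (20,19,has); (21,3,has); (21,17,has); (21,18,has); (22,5,has); (22,18,has); (22,19,has); (23,17,has); (23,18,has); (23,19,has)
step 3: rule r1; match: 0->9, 1->1, 2->3, 3->5; deleted nodes 9; deleted edges (9,1,has); (9,2,hask); (9,3,has); (9,5,has); added nodes 24, 25, 26, 27, 28, 29, 30; added edges (27,1,has); (27,24,has); (27,26,has); (28,3,has); (28,24,has); (28,25,has); (29,5,has); (29,25,has); (29,26,has); (30,24,has); (30,25,has); (30,26,has); result: nodes: 0:pt, 1:pt, 2:pt, 3:pt, 5:pt, 10:pt, 11:pt, 12:pt, 13:F, 14:F, 15:F, 16:F, 17:pt, 18:pt, 19:pt, 20:F, 21:F, 22:F, 23:F, 24:pt, 25:pt, 26:pt, 27:F, 28:F, 29:F, 30:F edges: (13,0,has); (13,10,has); (13,12,has); (14,2,has); (14,10,has); (14,11,has); (15,3,has); (15,11,has); (15,12,has); (16,10,has); (16,11,has); (16,12,has); (20,1,has); (20,17,has); (20,19,has); (21,3,has); (21,17,has); (21,18,has); (22,5,has); (22,18,has); (22,19,has); (23,17,has); (23,18,has); (23,19,has); (27,1,has); (27,24,has); (27,26,has); (28,3,has); (28,24,has); (28,25,has); (29,5,has); (29,25,has); (29,26,has); (30,24,has); (30,25,has); (30,26,has)
final:
nodes: 0:pt, 1:pt, 2:pt, 3:pt, 5:pt, 10:pt, 11:pt, 12:pt, 13:F, 14:F, 15:F, 16:F, 17:pt, 18:pt, 19:pt, 20:F, 21:F, 22:F, 23:F, 24:pt, 25:pt, 26:pt, 27:F, 28:F, 29:F, 30:F
edges: (13,0,has); (13,10,has); (13,12,has); (14,2,has); (14,10,has); (14,11,has); (15,3,has); (15,11,has); (15,12,has); (16,10,has); (16,11,has); (16,12,has); (20,1,has); (20,17,has); (20,19,has); (21,3,has); (21,17,has); (21,18,has); (22,5,has); (22,18,has); (22,19,has); (23,17,has); (23,18,has); (23,19,has); (27,1,has); (27,24,has); (27,26,has); (28,3,has); (28,24,has); (28,25,has); (29,5,has); (29,25,has); (29,26,has); (30,24,has); (30,25,has); (30,26,has)


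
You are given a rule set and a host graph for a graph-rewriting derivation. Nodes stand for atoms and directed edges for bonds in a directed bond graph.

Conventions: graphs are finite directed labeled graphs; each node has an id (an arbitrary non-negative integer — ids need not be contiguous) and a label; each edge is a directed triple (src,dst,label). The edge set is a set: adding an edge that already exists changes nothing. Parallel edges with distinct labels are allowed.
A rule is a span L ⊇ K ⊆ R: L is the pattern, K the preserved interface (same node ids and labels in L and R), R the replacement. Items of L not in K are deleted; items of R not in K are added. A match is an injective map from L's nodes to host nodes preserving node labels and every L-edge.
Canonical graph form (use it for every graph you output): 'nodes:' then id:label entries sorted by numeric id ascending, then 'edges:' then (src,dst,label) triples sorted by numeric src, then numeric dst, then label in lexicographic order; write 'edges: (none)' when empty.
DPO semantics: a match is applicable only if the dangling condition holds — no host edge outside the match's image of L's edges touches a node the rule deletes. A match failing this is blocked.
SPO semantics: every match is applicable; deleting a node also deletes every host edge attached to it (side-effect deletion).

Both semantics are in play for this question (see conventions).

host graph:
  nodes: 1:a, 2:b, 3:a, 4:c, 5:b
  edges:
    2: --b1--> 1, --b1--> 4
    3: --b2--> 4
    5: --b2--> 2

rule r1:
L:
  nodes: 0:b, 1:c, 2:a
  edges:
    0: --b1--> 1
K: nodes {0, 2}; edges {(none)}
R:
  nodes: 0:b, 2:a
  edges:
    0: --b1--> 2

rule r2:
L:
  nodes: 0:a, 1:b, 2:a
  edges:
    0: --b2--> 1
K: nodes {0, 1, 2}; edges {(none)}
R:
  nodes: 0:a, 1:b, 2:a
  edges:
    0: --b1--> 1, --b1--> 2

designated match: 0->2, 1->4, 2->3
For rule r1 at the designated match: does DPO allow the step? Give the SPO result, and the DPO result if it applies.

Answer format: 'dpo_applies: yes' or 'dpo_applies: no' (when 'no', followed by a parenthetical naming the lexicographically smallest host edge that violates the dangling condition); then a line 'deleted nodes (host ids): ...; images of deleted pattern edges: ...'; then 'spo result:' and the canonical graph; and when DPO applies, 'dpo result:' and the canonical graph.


dpo_applies: no
(the rule deletes node 4, which keeps host edge (3,4,b2) outside the match image — the dangling condition fails, DPO blocks; SPO proceeds and side-deletes such edges)
deleted nodes (host ids): 4; images of deleted pattern edges: (2,4,b1)
spo result:
nodes: 1:a, 2:b, 3:a, 5:b
edges: (2,1,b1); (2,3,b1); (5,2,b2)


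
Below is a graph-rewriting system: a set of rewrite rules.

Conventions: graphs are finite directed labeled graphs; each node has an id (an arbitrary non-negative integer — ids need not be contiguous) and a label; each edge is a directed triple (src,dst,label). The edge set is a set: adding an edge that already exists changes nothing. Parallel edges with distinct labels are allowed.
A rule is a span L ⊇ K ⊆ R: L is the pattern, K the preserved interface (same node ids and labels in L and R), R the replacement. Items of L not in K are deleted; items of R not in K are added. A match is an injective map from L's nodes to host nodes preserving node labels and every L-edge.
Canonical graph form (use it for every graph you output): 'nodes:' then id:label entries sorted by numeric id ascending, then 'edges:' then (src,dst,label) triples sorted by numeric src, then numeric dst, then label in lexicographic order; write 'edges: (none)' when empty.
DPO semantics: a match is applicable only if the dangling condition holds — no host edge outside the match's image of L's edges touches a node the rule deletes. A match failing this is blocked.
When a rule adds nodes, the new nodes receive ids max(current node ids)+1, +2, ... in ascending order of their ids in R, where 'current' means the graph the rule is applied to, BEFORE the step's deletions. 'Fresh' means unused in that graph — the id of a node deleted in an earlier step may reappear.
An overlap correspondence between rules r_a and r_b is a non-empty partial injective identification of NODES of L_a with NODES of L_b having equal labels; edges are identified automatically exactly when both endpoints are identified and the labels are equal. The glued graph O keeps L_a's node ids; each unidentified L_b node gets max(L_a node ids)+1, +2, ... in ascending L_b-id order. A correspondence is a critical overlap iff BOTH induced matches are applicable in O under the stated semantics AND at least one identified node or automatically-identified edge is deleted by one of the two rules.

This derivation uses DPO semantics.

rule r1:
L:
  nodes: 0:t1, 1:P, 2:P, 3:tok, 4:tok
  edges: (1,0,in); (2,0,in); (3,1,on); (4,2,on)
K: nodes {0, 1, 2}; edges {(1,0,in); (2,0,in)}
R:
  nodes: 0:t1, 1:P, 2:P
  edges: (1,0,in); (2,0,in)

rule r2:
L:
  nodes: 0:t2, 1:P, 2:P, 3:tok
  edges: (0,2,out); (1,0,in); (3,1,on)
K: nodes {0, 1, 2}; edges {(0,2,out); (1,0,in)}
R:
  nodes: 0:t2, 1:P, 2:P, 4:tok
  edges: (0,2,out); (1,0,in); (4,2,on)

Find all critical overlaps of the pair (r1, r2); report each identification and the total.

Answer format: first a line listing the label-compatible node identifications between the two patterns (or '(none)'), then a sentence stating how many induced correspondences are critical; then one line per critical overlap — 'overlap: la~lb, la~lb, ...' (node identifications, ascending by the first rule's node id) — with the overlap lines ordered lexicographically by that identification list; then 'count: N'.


label-compatible node identifications between L(r1) and L(r2): 1~1, 1~2, 2~1, 2~2, 3~3, 4~3
4 of the induced correspondences are critical overlaps of r1 and r2.
overlap: 1~1, 2~2, 3~3
overlap: 1~1, 3~3
overlap: 1~2, 2~1, 4~3
overlap: 2~1, 4~3
count: 4


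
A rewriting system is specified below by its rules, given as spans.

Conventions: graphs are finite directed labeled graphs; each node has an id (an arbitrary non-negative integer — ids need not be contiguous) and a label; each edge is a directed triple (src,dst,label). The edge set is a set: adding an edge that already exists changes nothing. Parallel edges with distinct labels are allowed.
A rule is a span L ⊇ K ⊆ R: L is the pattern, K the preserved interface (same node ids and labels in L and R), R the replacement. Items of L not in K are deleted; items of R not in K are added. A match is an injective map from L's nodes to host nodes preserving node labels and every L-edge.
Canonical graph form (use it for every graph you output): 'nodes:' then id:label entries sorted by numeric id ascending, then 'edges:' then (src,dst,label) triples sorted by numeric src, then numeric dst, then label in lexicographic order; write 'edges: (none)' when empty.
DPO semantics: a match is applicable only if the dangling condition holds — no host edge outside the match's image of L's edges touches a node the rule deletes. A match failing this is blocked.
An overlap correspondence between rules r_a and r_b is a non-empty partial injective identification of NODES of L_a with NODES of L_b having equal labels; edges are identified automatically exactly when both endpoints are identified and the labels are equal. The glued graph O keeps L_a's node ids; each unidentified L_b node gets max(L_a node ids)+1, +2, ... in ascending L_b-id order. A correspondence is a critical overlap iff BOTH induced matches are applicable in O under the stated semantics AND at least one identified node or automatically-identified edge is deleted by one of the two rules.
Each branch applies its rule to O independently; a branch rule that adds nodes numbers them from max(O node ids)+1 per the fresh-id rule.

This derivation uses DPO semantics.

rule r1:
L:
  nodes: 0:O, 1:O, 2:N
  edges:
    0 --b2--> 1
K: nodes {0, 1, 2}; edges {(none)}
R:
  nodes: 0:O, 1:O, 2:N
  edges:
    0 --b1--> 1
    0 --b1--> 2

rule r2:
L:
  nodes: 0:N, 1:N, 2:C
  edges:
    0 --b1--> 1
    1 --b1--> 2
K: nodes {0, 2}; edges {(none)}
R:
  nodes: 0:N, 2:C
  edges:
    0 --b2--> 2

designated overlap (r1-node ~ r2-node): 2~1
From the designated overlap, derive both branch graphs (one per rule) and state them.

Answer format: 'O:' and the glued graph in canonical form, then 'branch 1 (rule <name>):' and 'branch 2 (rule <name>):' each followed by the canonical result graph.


O:
nodes: 0:O, 1:O, 2:N, 3:N, 4:C
edges: (0,1,b2); (2,4,b1); (3,2,b1)
branch 1 (rule r1):
nodes: 0:O, 1:O, 2:N, 3:N, 4:C
edges: (0,1,b1); (0,2,b1); (2,4,b1); (3,2,b1)
branch 2 (rule r2):
nodes: 0:O, 1:O, 3:N, 4:C
edges: (0,1,b2); (3,4,b2)


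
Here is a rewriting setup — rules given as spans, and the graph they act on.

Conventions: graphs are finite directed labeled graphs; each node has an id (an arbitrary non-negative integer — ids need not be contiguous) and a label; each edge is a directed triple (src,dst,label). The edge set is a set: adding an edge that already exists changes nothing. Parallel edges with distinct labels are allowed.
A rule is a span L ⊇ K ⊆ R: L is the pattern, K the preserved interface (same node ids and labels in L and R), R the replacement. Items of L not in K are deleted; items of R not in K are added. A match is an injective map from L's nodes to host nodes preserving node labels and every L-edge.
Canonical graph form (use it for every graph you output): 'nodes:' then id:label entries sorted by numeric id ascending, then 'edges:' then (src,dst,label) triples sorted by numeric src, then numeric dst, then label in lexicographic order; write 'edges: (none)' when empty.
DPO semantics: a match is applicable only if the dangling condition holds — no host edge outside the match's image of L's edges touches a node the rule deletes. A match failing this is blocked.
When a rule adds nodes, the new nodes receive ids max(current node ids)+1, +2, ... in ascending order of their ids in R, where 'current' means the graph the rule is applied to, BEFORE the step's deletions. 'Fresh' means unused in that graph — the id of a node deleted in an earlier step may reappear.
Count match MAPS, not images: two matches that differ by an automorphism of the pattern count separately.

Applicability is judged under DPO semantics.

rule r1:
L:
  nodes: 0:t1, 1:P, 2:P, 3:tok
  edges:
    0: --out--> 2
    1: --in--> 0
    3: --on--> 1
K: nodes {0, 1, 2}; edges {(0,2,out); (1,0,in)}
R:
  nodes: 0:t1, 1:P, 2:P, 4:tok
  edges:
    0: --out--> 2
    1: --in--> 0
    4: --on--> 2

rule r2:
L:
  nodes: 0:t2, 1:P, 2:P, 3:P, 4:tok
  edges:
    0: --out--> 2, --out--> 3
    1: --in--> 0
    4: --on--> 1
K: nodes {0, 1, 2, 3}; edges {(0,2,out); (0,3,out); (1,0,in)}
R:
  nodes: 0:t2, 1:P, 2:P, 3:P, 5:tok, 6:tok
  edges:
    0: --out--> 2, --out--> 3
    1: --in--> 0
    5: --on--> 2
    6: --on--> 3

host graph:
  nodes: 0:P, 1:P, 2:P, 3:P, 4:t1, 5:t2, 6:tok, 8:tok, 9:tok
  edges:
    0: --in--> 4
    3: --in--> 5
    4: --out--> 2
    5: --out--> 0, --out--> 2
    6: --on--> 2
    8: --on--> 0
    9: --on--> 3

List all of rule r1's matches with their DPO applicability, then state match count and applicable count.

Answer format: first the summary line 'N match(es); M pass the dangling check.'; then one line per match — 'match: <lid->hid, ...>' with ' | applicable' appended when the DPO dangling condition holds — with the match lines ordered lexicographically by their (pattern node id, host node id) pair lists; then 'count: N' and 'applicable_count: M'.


1 match(es); 1 pass the dangling check.
match: 0->4, 1->0, 2->2, 3->8 | applicable
count: 1
applicable_count: 1


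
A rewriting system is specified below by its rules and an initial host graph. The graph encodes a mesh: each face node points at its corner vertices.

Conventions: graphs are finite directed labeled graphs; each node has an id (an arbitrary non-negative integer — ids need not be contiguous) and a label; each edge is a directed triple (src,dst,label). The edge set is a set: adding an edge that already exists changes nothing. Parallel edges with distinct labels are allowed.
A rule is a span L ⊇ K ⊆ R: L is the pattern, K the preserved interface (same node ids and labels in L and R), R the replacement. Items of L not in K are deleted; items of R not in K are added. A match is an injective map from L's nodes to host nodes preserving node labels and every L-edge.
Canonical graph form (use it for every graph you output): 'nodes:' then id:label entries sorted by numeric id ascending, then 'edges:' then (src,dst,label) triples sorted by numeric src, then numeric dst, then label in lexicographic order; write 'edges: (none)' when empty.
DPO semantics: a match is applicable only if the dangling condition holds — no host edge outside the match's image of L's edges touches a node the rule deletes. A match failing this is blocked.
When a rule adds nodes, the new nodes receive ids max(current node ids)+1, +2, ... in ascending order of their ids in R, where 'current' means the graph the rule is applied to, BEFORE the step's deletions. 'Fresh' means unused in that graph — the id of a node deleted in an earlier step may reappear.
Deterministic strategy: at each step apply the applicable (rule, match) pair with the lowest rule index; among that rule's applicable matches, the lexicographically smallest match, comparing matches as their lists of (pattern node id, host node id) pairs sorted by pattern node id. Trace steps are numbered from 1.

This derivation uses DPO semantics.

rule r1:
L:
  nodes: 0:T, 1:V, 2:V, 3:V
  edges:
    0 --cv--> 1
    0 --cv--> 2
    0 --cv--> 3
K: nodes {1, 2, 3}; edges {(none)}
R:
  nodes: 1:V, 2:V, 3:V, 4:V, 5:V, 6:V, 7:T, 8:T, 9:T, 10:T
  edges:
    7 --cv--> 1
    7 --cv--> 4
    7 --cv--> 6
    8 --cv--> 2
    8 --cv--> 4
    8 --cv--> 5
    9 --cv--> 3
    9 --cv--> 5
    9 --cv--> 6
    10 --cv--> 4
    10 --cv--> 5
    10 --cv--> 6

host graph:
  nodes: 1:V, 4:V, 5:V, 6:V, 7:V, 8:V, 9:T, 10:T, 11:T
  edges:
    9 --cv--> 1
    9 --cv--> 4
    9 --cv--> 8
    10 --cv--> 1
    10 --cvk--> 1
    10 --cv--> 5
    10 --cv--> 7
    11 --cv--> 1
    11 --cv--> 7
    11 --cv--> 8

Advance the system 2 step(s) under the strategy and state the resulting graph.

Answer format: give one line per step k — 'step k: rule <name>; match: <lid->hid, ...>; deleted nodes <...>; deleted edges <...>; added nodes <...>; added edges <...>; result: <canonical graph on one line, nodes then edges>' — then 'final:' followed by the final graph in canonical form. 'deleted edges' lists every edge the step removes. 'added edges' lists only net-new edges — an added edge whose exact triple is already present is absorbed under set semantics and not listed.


step 1: rule r1; match: 0->9, 1->1, 2->4, 3->8; deleted nodes 9; deleted edges (9,1,cv); (9,4,cv); (9,8,cv); added nodes 12, 13, 14, 15, 16, 17, 18; added edges (15,1,cv); (15,12,cv); (15,14,cv); (16,4,cv); (16,12,cv); (16,13,cv); (17,8,cv); (17,13,cv); (17,14,cv); (18,12,cv); (18,13,cv); (18,14,cv); result: nodes: 1:V, 4:V, 5:V, 6:V, 7:V, 8:V, 10:T, 11:T, 12:V, 13:V, 14:V, 15:T, 16:T, 17:T, 18:T edges: (10,1,cv); (10,1,cvk); (10,5,cv); (10,7,cv); (11,1,cv); (11,7,cv); (11,8,cv); (15,1,cv); (15,12,cv); (15,14,cv); (16,4,cv); (16,12,cv); (16,13,cv); (17,8,cv); (17,13,cv); (17,14,cv); (18,12,cv); (18,13,cv); (18,14,cv)
step 2: rule r1; match: 0->11, 1->1, 2->7, 3->8; deleted nodes 11; deleted edges (11,1,cv); (11,7,cv); (11,8,cv); added nodes 19, 20, 21, 22, 23, 24, 25; added edges (22,1,cv); (22,19,cv); (22,21,cv); (23,7,cv); (23,19,cv); (23,20,cv); (24,8,cv); (24,20,cv); (24,21,cv); (25,19,cv); (25,20,cv); (25,21,cv); result: nodes: 1:V, 4:V, 5:V, 6:V, 7:V, 8:V, 10:T, 12:V, 13:V, 14:V, 15:T, 16:T, 17:T, 18:T, 19:V, 20:V, 21:V, 22:T, 23:T, 24:T, 25:T edges: (10,1,cv); (10,1,cvk); (10,5,cv); (10,7,cv); (15,1,cv); (15,12,cv); (15,14,cv); (16,4,cv); (16,12,cv); (16,13,cv); (17,8,cv); (17,13,cv); (17,14,cv); (18,12,cv); (18,13,cv); (18,14,cv); (22,1,cv); (22,19,cv); (22,21,cv); (23,7,cv); (23,19,cv); (23,20,cv); (24,8,cv); (24,20,cv); (24,21,cv); (25,19,cv); (25,20,cv); (25,21,cv)
final:
nodes: 1:V, 4:V, 5:V, 6:V, 7:V, 8:V, 10:T, 12:V, 13:V, 14:V, 15:T, 16:T, 17:T, 18:T, 19:V, 20:V, 21:V, 22:T, 23:T, 24:T, 25:T
edges: (10,1,cv); (10,1,cvk); (10,5,cv); (10,7,cv); (15,1,cv); (15,12,cv); (15,14,cv); (16,4,cv); (16,12,cv); (16,13,cv); (17,8,cv); (17,13,cv); (17,14,cv); (18,12,cv); (18,13,cv); (18,14,cv); (22,1,cv); (22,19,cv); (22,21,cv); (23,7,cv); (23,19,cv); (23,20,cv); (24,8,cv); (24,20,cv); (24,21,cv); (25,19,cv); (25,20,cv); (25,21,cv)
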